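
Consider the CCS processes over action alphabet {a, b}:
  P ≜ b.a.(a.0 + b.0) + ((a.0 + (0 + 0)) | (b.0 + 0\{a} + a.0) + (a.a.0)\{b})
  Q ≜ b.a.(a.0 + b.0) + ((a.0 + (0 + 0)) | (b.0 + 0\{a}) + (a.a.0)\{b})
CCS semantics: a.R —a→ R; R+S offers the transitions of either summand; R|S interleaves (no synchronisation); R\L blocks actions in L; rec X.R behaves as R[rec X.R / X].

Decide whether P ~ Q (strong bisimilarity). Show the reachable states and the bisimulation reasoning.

P ≁ Q

Reachable graph of P (9 states):
  p0 = b.a.(a.0 + b.0) + ((a.0 + (0 + 0)) | (b.0 + 0\{a} + a.0) + (a.a.0)\{b}) has moves -a-> p1, -a-> p2, -a-> p3, -b-> p1, -b-> p4
  p1 = (a.0 + (0 + 0)) | 0 has moves -a-> p5
  p2 = (a.0)\{b} has moves -a-> p6
  p3 = 0 | (b.0 + 0\{a} + a.0) has moves -a-> p5, -b-> p5
  p4 = a.(a.0 + b.0) has moves -a-> p7
  p5 = 0 | 0 has moves deadlocked
  p6 = 0\{b} has moves deadlocked
  p7 = a.0 + b.0 has moves -a-> p8, -b-> p8
  p8 = 0 has moves deadlocked
Reachable graph of Q (9 states):
  q0 = b.a.(a.0 + b.0) + ((a.0 + (0 + 0)) | (b.0 + 0\{a}) + (a.a.0)\{b}) has moves -a-> q1, -a-> q2, -b-> q3, -b-> q4
  q1 = (a.0)\{b} has moves -a-> q5
  q2 = 0 | (b.0 + 0\{a}) has moves -b-> q6
  q3 = (a.0 + (0 + 0)) | 0 has moves -a-> q6
  q4 = a.(a.0 + b.0) has moves -a-> q7
  q5 = 0\{b} has moves deadlocked
  q6 = 0 | 0 has moves deadlocked
  q7 = a.0 + b.0 has moves -a-> q8, -b-> q8
  q8 = 0 has moves deadlocked
Bisimilarity quotient blocks:
  B0 = {p0}
  B1 = {p1, p2, q1, q3}
  B2 = {p5, p6, p8, q5, q6, q8}
  B3 = {p4, q4}
  B4 = {p3, p7, q7}
  B5 = {q0}
  B6 = {q2}
p0 ∈ B0, q0 ∈ B5 → different blocks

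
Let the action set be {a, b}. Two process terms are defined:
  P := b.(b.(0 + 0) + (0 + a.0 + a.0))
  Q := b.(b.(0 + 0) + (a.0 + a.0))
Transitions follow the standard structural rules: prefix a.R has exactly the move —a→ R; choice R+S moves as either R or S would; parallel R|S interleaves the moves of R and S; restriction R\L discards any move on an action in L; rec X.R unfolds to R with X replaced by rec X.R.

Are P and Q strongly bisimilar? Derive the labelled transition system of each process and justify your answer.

bisimilar

P's transition system — 4 states:
  u0 = b.(b.(0 + 0) + (0 + a.0 + a.0)) | ··b··> u1
  u1 = b.(0 + 0) + (0 + a.0 + a.0) | ··a··> u2, ··b··> u3
  u2 = 0 | stopped
  u3 = 0 + 0 | stopped
Q's transition system — 4 states:
  v0 = b.(b.(0 + 0) + (a.0 + a.0)) | ··b··> v1
  v1 = b.(0 + 0) + (a.0 + a.0) | ··a··> v2, ··b··> v3
  v2 = 0 | stopped
  v3 = 0 + 0 | stopped
Coarsest stable partition (strong bisimilarity classes):
  B0 = {u0, v0}
  B1 = {u1, v1}
  B2 = {u2, u3, v2, v3}
u0 ∈ B0, v0 ∈ B0 → same block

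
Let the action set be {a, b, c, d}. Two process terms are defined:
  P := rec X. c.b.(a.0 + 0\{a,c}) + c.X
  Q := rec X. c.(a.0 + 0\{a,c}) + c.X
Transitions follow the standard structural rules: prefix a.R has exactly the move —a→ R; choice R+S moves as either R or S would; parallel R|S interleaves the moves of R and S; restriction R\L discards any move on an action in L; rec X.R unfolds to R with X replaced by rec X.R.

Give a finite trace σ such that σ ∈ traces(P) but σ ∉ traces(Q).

cb

LTS(P): 4 reachable states
  p0 = rec X. c.b.(a.0 + 0\{a,c}) + c.X ⊢ -c-> p0, -c-> p1
  p1 = b.(a.0 + 0\{a,c}) ⊢ -b-> p2
  p2 = a.0 + 0\{a,c} ⊢ -a-> p3
  p3 = 0 ⊢ ·
LTS(Q): 3 reachable states
  q0 = rec X. c.(a.0 + 0\{a,c}) + c.X ⊢ -c-> q0, -c-> q1
  q1 = a.0 + 0\{a,c} ⊢ -a-> q2
  q2 = 0 ⊢ ·
Trace ⟨cb⟩ through P, begin at {p0}:
  [1] c ⇒ {p0, p1}
  [2] b ⇒ {p2}
  — P admits the full trace.
Trace ⟨cb⟩ through Q, begin at {q0}:
  [1] c ⇒ {q0, q1}
  [2] b ⇒ no successor for Q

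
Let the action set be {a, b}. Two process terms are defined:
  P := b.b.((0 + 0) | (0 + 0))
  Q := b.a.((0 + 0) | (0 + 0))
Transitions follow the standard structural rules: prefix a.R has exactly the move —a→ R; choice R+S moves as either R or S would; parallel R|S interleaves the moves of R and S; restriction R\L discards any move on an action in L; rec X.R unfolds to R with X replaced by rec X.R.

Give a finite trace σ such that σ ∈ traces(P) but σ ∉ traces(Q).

bb

Reachable graph of P (3 states):
  s0 = b.b.((0 + 0) | (0 + 0)) has moves ··b··> s1
  s1 = b.((0 + 0) | (0 + 0)) has moves ··b··> s2
  s2 = (0 + 0) | (0 + 0) has moves deadlocked
Reachable graph of Q (3 states):
  t0 = b.a.((0 + 0) | (0 + 0)) has moves ··b··> t1
  t1 = a.((0 + 0) | (0 + 0)) has moves ··a··> t2
  t2 = (0 + 0) | (0 + 0) has moves deadlocked
Run σ = ⟨bb⟩ on P: start {s0}
  after b @ step 1: {s1}
  after b @ step 2: {s2}
  ✓ P
Run σ = ⟨bb⟩ on Q: start {t0}
  after b @ step 1: {t1}
  after b @ step 2: no successor for Q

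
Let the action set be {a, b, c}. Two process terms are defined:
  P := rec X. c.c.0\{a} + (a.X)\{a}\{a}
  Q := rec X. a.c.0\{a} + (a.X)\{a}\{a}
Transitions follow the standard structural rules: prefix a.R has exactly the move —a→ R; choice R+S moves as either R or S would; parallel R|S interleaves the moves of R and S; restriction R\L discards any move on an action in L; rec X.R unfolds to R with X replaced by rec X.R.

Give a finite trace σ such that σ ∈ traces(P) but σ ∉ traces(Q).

P's transition system — 3 states:
  s0 = rec X. c.c.0\{a} + (a.X)\{a}\{a} has moves —c→ s1
  s1 = c.0\{a} has moves —c→ s2
  s2 = 0\{a} has moves ·
Q's transition system — 3 states:
  t0 = rec X. a.c.0\{a} + (a.X)\{a}\{a} has moves —a→ t1
  t1 = c.0\{a} has moves —c→ t2
  t2 = 0\{a} has moves ·
Run σ = ⟨c⟩ on P: start {s0}
  [1] c ⇒ {s1}
  P completes σ.
Run σ = ⟨c⟩ on Q: start {t0}
  [1] c ⇒ ∅  — Q cannot continue

c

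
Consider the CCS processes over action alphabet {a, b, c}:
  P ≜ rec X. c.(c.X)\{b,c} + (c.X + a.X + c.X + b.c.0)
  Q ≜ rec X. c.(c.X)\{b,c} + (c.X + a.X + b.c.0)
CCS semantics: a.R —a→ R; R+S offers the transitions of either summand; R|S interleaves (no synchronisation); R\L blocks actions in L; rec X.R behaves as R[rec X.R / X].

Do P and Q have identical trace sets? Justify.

P's transition system — 4 states:
  u0 = rec X. c.(c.X)\{b,c} + (c.X + a.X + c.X + b.c.0) ⊢ --a--▸ u0, --b--▸ u1, --c--▸ u0, --c--▸ u2
  u1 = c.0 ⊢ --c--▸ u3
  u2 = (c.(rec X. c.(c.X)\{b,c} + (c.X + a.X + c.X + b.c.0)))\{b,c} ⊢ (no moves)
  u3 = 0 ⊢ (no moves)
Q's transition system — 4 states:
  v0 = rec X. c.(c.X)\{b,c} + (c.X + a.X + b.c.0) ⊢ --a--▸ v0, --b--▸ v1, --c--▸ v0, --c--▸ v2
  v1 = c.0 ⊢ --c--▸ v3
  v2 = (c.(rec X. c.(c.X)\{b,c} + (c.X + a.X + b.c.0)))\{b,c} ⊢ (no moves)
  v3 = 0 ⊢ (no moves)
Coarsest stable partition (strong bisimilarity classes):
  B0 = {u0, v0}
  B1 = {u1, v1}
  B2 = {u2, u3, v2, v3}
u0 ∈ B0, v0 ∈ B0 → same block
Bisimilar ⇒ trace-equivalent.

YES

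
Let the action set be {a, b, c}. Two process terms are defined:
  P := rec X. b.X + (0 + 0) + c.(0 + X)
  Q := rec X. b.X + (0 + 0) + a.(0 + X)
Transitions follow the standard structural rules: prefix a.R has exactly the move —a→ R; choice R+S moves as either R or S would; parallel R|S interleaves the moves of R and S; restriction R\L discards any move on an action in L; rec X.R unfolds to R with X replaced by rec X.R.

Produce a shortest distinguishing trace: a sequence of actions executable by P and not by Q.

c

LTS(P): 2 reachable states
  p0 = rec X. b.X + (0 + 0) + c.(0 + X) → --b--▸ p0, --c--▸ p1
  p1 = 0 + (rec X. b.X + (0 + 0) + c.(0 + X)) → --b--▸ p0, --c--▸ p1
LTS(Q): 2 reachable states
  q0 = rec X. b.X + (0 + 0) + a.(0 + X) → --a--▸ q1, --b--▸ q0
  q1 = 0 + (rec X. b.X + (0 + 0) + a.(0 + X)) → --a--▸ q1, --b--▸ q0
Trace ⟨c⟩ through P, begin at {p0}:
  after c @ step 1: {p1}
  ✓ P
Trace ⟨c⟩ through Q, begin at {q0}:
  after c @ step 1: no successor for Q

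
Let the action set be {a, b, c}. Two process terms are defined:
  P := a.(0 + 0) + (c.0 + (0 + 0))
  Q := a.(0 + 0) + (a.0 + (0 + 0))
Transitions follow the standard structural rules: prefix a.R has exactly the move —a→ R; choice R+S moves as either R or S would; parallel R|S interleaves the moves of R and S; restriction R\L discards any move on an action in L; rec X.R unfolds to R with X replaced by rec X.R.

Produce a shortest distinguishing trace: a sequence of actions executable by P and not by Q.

c

Reachable graph of P (3 states):
  m0 = a.(0 + 0) + (c.0 + (0 + 0)) | =a=> m1, =c=> m2
  m1 = 0 + 0 | ·
  m2 = 0 | ·
Reachable graph of Q (3 states):
  n0 = a.(0 + 0) + (a.0 + (0 + 0)) | =a=> n1, =a=> n2
  n1 = 0 | ·
  n2 = 0 + 0 | ·
Executing c from P (initial set {m0}):
  after c @ step 1: {m2}
  — P admits the full trace.
Executing c from Q (initial set {n0}):
  after c @ step 1: no successor for Q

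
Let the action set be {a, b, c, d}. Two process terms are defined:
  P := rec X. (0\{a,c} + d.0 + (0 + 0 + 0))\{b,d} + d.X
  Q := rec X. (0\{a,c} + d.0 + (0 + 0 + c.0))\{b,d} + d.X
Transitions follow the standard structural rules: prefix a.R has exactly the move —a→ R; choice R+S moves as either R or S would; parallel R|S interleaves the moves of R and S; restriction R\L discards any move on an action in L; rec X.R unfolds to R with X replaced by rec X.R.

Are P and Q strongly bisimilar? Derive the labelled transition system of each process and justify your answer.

P ≁ Q

P's transition system — 1 states:
  p0 = rec X. (0\{a,c} + d.0 + (0 + 0 + 0))\{b,d} + d.X | --d--▸ p0
Q's transition system — 2 states:
  q0 = rec X. (0\{a,c} + d.0 + (0 + 0 + c.0))\{b,d} + d.X | --c--▸ q1, --d--▸ q0
  q1 = 0\{b,d} | ·
Bisimilarity quotient blocks:
  B0 = {p0}
  B1 = {q0}
  B2 = {q1}
p0 ∈ B0, q0 ∈ B1 → different blocks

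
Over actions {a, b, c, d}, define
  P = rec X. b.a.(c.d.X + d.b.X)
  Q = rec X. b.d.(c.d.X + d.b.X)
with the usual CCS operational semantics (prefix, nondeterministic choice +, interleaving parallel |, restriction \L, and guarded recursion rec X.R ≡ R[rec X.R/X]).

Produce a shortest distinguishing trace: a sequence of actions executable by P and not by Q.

LTS(P): 5 reachable states
  u0 = rec X. b.a.(c.d.X + d.b.X) | -b-> u1
  u1 = a.(c.d.(rec X. b.a.(c.d.X + d.b.X)) + d.b.(rec X. b.a.(c.d.X + d.b.X))) | -a-> u2
  u2 = c.d.(rec X. b.a.(c.d.X + d.b.X)) + d.b.(rec X. b.a.(c.d.X + d.b.X)) | -c-> u3, -d-> u4
  u3 = d.(rec X. b.a.(c.d.X + d.b.X)) | -d-> u0
  u4 = b.(rec X. b.a.(c.d.X + d.b.X)) | -b-> u0
LTS(Q): 5 reachable states
  v0 = rec X. b.d.(c.d.X + d.b.X) | -b-> v1
  v1 = d.(c.d.(rec X. b.d.(c.d.X + d.b.X)) + d.b.(rec X. b.d.(c.d.X + d.b.X))) | -d-> v2
  v2 = c.d.(rec X. b.d.(c.d.X + d.b.X)) + d.b.(rec X. b.d.(c.d.X + d.b.X)) | -c-> v3, -d-> v4
  v3 = d.(rec X. b.d.(c.d.X + d.b.X)) | -d-> v0
  v4 = b.(rec X. b.d.(c.d.X + d.b.X)) | -b-> v0
Run σ = ⟨ba⟩ on P: start {u0}
  step 1 (b): {u1}
  step 2 (a): {u2}
  P completes σ.
Run σ = ⟨ba⟩ on Q: start {v0}
  step 1 (b): {v1}
  step 2 (a): ∅  — Q cannot continue

ba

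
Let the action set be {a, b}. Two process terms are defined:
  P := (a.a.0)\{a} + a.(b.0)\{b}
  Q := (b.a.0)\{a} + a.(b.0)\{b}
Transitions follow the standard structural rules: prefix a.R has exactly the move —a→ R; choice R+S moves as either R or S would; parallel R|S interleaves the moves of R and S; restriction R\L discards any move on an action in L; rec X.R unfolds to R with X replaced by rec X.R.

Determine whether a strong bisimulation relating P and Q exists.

NO

Reachable graph of P (2 states):
  u0 = (a.a.0)\{a} + a.(b.0)\{b} | -a-> u1
  u1 = (b.0)\{b} | ∅
Reachable graph of Q (3 states):
  v0 = (b.a.0)\{a} + a.(b.0)\{b} | -a-> v1, -b-> v2
  v1 = (b.0)\{b} | ∅
  v2 = (a.0)\{a} | ∅
Partition-refinement fixed point:
  B0 = {u0}
  B1 = {u1, v1, v2}
  B2 = {v0}
u0 ∈ B0, v0 ∈ B2 → different blocks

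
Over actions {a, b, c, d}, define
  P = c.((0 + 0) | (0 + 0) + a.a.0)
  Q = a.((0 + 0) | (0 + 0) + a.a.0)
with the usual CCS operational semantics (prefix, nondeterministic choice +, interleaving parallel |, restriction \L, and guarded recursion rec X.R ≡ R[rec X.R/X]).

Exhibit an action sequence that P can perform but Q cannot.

c

Reachable graph of P (4 states):
  s0 = c.((0 + 0) | (0 + 0) + a.a.0) has moves —c→ s1
  s1 = (0 + 0) | (0 + 0) + a.a.0 has moves —a→ s2
  s2 = a.0 has moves —a→ s3
  s3 = 0 has moves ∅
Reachable graph of Q (4 states):
  t0 = a.((0 + 0) | (0 + 0) + a.a.0) has moves —a→ t1
  t1 = (0 + 0) | (0 + 0) + a.a.0 has moves —a→ t2
  t2 = a.0 has moves —a→ t3
  t3 = 0 has moves ∅
Run σ = ⟨c⟩ on P: start {s0}
  step 1 (c): {s1}
  — P admits the full trace.
Run σ = ⟨c⟩ on Q: start {t0}
  step 1 (c): no successor for Q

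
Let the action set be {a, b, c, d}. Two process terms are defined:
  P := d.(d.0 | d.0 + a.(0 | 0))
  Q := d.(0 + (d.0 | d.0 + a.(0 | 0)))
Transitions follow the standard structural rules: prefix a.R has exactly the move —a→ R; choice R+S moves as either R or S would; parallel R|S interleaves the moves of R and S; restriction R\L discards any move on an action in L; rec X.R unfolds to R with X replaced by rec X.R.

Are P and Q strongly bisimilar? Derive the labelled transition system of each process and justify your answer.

P ~ Q

P's transition system — 5 states:
  s0 = d.(d.0 | d.0 + a.(0 | 0)) | —d→ s1
  s1 = d.0 | d.0 + a.(0 | 0) | —a→ s2, —d→ s3, —d→ s4
  s2 = 0 | 0 | deadlocked
  s3 = 0 | d.0 | —d→ s2
  s4 = d.0 | 0 | —d→ s2
Q's transition system — 5 states:
  t0 = d.(0 + (d.0 | d.0 + a.(0 | 0))) | —d→ t1
  t1 = 0 + (d.0 | d.0 + a.(0 | 0)) | —a→ t2, —d→ t3, —d→ t4
  t2 = 0 | 0 | deadlocked
  t3 = 0 | d.0 | —d→ t2
  t4 = d.0 | 0 | —d→ t2
Partition-refinement fixed point:
  B0 = {s0, t0}
  B1 = {s1, t1}
  B2 = {s2, t2}
  B3 = {s3, s4, t3, t4}
s0 ∈ B0, t0 ∈ B0 → same block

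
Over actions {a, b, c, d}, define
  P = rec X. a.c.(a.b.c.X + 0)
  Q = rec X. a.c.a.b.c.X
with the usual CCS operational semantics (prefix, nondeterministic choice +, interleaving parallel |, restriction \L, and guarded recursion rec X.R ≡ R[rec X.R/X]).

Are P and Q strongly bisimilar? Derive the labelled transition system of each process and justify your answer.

LTS(P): 5 reachable states
  p0 = rec X. a.c.(a.b.c.X + 0) :: ··a··> p1
  p1 = c.(a.b.c.(rec X. a.c.(a.b.c.X + 0)) + 0) :: ··c··> p2
  p2 = a.b.c.(rec X. a.c.(a.b.c.X + 0)) + 0 :: ··a··> p3
  p3 = b.c.(rec X. a.c.(a.b.c.X + 0)) :: ··b··> p4
  p4 = c.(rec X. a.c.(a.b.c.X + 0)) :: ··c··> p0
LTS(Q): 5 reachable states
  q0 = rec X. a.c.a.b.c.X :: ··a··> q1
  q1 = c.a.b.c.(rec X. a.c.a.b.c.X) :: ··c··> q2
  q2 = a.b.c.(rec X. a.c.a.b.c.X) :: ··a··> q3
  q3 = b.c.(rec X. a.c.a.b.c.X) :: ··b··> q4
  q4 = c.(rec X. a.c.a.b.c.X) :: ··c··> q0
Bisimilarity quotient blocks:
  B0 = {p0, q0}
  B1 = {p1, q1}
  B2 = {p2, q2}
  B3 = {p3, q3}
  B4 = {p4, q4}
p0 ∈ B0, q0 ∈ B0 → same block

YES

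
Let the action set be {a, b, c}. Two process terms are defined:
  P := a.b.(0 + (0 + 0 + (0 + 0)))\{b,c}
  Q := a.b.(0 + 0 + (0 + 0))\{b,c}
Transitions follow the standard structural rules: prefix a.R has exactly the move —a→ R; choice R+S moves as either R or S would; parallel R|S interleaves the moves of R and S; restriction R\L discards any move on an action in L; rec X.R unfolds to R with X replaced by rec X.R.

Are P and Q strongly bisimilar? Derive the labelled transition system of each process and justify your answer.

Reachable graph of P (3 states):
  m0 = a.b.(0 + (0 + 0 + (0 + 0)))\{b,c} has moves --a--▸ m1
  m1 = b.(0 + (0 + 0 + (0 + 0)))\{b,c} has moves --b--▸ m2
  m2 = (0 + (0 + 0 + (0 + 0)))\{b,c} has moves stopped
Reachable graph of Q (3 states):
  n0 = a.b.(0 + 0 + (0 + 0))\{b,c} has moves --a--▸ n1
  n1 = b.(0 + 0 + (0 + 0))\{b,c} has moves --b--▸ n2
  n2 = (0 + 0 + (0 + 0))\{b,c} has moves stopped
Coarsest stable partition (strong bisimilarity classes):
  B0 = {m0, n0}
  B1 = {m1, n1}
  B2 = {m2, n2}
m0 ∈ B0, n0 ∈ B0 → same block

P ~ Q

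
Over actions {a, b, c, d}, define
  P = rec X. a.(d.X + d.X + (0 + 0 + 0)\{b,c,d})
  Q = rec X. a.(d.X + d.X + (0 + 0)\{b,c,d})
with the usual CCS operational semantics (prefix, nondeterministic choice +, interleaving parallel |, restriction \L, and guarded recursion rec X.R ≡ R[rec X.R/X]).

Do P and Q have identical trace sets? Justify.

trace-equivalent

LTS(P): 2 reachable states
  s0 = rec X. a.(d.X + d.X + (0 + 0 + 0)\{b,c,d}) | --a--▸ s1
  s1 = d.(rec X. a.(d.X + d.X + (0 + 0 + 0)\{b,c,d})) + d.(rec X. a.(d.X + d.X + (0 + 0 + 0)\{b,c,d})) + (0 + 0 + 0)\{b,c,d} | --d--▸ s0
LTS(Q): 2 reachable states
  t0 = rec X. a.(d.X + d.X + (0 + 0)\{b,c,d}) | --a--▸ t1
  t1 = d.(rec X. a.(d.X + d.X + (0 + 0)\{b,c,d})) + d.(rec X. a.(d.X + d.X + (0 + 0)\{b,c,d})) + (0 + 0)\{b,c,d} | --d--▸ t0
Bisimilarity quotient blocks:
  B0 = {s0, t0}
  B1 = {s1, t1}
s0 ∈ B0, t0 ∈ B0 → same block
Bisimilar ⇒ trace-equivalent.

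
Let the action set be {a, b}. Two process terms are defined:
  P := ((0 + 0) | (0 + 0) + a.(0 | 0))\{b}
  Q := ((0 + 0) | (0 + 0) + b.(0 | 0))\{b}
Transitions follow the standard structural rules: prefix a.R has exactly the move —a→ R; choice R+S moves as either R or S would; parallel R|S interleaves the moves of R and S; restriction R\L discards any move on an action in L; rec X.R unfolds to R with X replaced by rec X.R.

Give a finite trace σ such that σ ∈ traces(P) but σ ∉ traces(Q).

a

Reachable graph of P (2 states):
  m0 = ((0 + 0) | (0 + 0) + a.(0 | 0))\{b} | -a-> m1
  m1 = (0 | 0)\{b} | deadlocked
Reachable graph of Q (1 states):
  n0 = ((0 + 0) | (0 + 0) + b.(0 | 0))\{b} | deadlocked
Executing a from P (initial set {m0}):
  after a @ step 1: {m1}
  ✓ P
Executing a from Q (initial set {n0}):
  after a @ step 1: ∅  — Q cannot continue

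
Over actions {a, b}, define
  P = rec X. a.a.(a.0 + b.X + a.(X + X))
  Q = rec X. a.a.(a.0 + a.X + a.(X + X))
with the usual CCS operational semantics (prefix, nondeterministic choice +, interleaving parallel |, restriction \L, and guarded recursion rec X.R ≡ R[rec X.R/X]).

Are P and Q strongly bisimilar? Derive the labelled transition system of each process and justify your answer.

not bisimilar

Reachable graph of P (5 states):
  s0 = rec X. a.a.(a.0 + b.X + a.(X + X)) has moves --a--▸ s1
  s1 = a.(a.0 + b.(rec X. a.a.(a.0 + b.X + a.(X + X))) + a.((rec X. a.a.(a.0 + b.X + a.(X + X))) + (rec X. a.a.(a.0 + b.X + a.(X + X))))) has moves --a--▸ s2
  s2 = a.0 + b.(rec X. a.a.(a.0 + b.X + a.(X + X))) + a.((rec X. a.a.(a.0 + b.X + a.(X + X))) + (rec X. a.a.(a.0 + b.X + a.(X + X)))) has moves --a--▸ s3, --a--▸ s4, --b--▸ s0
  s3 = (rec X. a.a.(a.0 + b.X + a.(X + X))) + (rec X. a.a.(a.0 + b.X + a.(X + X))) has moves --a--▸ s1
  s4 = 0 has moves deadlocked
Reachable graph of Q (5 states):
  t0 = rec X. a.a.(a.0 + a.X + a.(X + X)) has moves --a--▸ t1
  t1 = a.(a.0 + a.(rec X. a.a.(a.0 + a.X + a.(X + X))) + a.((rec X. a.a.(a.0 + a.X + a.(X + X))) + (rec X. a.a.(a.0 + a.X + a.(X + X))))) has moves --a--▸ t2
  t2 = a.0 + a.(rec X. a.a.(a.0 + a.X + a.(X + X))) + a.((rec X. a.a.(a.0 + a.X + a.(X + X))) + (rec X. a.a.(a.0 + a.X + a.(X + X)))) has moves --a--▸ t0, --a--▸ t3, --a--▸ t4
  t3 = (rec X. a.a.(a.0 + a.X + a.(X + X))) + (rec X. a.a.(a.0 + a.X + a.(X + X))) has moves --a--▸ t1
  t4 = 0 has moves deadlocked
Coarsest stable partition (strong bisimilarity classes):
  B0 = {s0, s3}
  B1 = {s1}
  B2 = {s2}
  B3 = {s4, t4}
  B4 = {t0, t3}
  B5 = {t1}
  B6 = {t2}
s0 ∈ B0, t0 ∈ B4 → different blocks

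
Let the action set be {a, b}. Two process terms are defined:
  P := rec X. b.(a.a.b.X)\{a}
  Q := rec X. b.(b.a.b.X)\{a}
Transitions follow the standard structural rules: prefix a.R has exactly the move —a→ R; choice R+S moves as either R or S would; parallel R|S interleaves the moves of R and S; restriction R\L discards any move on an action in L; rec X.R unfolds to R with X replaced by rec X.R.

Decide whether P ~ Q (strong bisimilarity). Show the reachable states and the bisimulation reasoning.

LTS(P): 2 reachable states
  u0 = rec X. b.(a.a.b.X)\{a} → —b→ u1
  u1 = (a.a.b.(rec X. b.(a.a.b.X)\{a}))\{a} → ∅
LTS(Q): 3 reachable states
  v0 = rec X. b.(b.a.b.X)\{a} → —b→ v1
  v1 = (b.a.b.(rec X. b.(b.a.b.X)\{a}))\{a} → —b→ v2
  v2 = (a.b.(rec X. b.(b.a.b.X)\{a}))\{a} → ∅
Coarsest stable partition (strong bisimilarity classes):
  B0 = {u0, v1}
  B1 = {u1, v2}
  B2 = {v0}
u0 ∈ B0, v0 ∈ B2 → different blocks

NO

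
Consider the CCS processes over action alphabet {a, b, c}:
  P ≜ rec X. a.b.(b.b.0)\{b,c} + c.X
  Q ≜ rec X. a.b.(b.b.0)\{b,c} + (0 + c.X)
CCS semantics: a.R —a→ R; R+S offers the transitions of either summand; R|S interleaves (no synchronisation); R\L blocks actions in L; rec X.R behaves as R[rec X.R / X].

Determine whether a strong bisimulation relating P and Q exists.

YES

Reachable graph of P (3 states):
  p0 = rec X. a.b.(b.b.0)\{b,c} + c.X ⊢ =a=> p1, =c=> p0
  p1 = b.(b.b.0)\{b,c} ⊢ =b=> p2
  p2 = (b.b.0)\{b,c} ⊢ deadlocked
Reachable graph of Q (3 states):
  q0 = rec X. a.b.(b.b.0)\{b,c} + (0 + c.X) ⊢ =a=> q1, =c=> q0
  q1 = b.(b.b.0)\{b,c} ⊢ =b=> q2
  q2 = (b.b.0)\{b,c} ⊢ deadlocked
Partition-refinement fixed point:
  B0 = {p0, q0}
  B1 = {p1, q1}
  B2 = {p2, q2}
p0 ∈ B0, q0 ∈ B0 → same block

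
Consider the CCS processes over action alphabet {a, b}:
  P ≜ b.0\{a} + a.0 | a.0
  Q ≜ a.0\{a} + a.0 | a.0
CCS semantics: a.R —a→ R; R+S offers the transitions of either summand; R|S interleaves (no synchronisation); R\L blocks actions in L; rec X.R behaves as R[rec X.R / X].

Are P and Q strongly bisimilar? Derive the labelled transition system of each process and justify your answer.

P's transition system — 5 states:
  s0 = b.0\{a} + a.0 | a.0 | ··a··> s1, ··a··> s2, ··b··> s3
  s1 = 0 | a.0 | ··a··> s4
  s2 = a.0 | 0 | ··a··> s4
  s3 = 0\{a} | ∅
  s4 = 0 | 0 | ∅
Q's transition system — 5 states:
  t0 = a.0\{a} + a.0 | a.0 | ··a··> t1, ··a··> t2, ··a··> t3
  t1 = 0 | a.0 | ··a··> t4
  t2 = 0\{a} | ∅
  t3 = a.0 | 0 | ··a··> t4
  t4 = 0 | 0 | ∅
Partition-refinement fixed point:
  B0 = {s0}
  B1 = {s3, s4, t2, t4}
  B2 = {s1, s2, t1, t3}
  B3 = {t0}
s0 ∈ B0, t0 ∈ B3 → different blocks

NO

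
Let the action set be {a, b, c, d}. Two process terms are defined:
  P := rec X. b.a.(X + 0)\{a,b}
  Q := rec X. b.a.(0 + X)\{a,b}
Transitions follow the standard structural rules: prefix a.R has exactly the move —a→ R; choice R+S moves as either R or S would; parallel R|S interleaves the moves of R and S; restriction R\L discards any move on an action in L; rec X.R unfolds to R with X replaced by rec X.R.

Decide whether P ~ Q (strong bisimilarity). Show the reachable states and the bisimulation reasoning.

Reachable graph of P (3 states):
  u0 = rec X. b.a.(X + 0)\{a,b} → —b→ u1
  u1 = a.((rec X. b.a.(X + 0)\{a,b}) + 0)\{a,b} → —a→ u2
  u2 = ((rec X. b.a.(X + 0)\{a,b}) + 0)\{a,b} → ·
Reachable graph of Q (3 states):
  v0 = rec X. b.a.(0 + X)\{a,b} → —b→ v1
  v1 = a.(0 + (rec X. b.a.(0 + X)\{a,b}))\{a,b} → —a→ v2
  v2 = (0 + (rec X. b.a.(0 + X)\{a,b}))\{a,b} → ·
Bisimilarity quotient blocks:
  B0 = {u0, v0}
  B1 = {u1, v1}
  B2 = {u2, v2}
u0 ∈ B0, v0 ∈ B0 → same block

P ~ Q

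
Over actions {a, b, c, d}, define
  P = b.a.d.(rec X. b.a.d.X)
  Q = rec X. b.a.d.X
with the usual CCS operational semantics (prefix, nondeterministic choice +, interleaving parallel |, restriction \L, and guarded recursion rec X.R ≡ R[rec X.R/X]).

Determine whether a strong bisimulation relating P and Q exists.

Reachable graph of P (4 states):
  u0 = b.a.d.(rec X. b.a.d.X) :: =b=> u1
  u1 = a.d.(rec X. b.a.d.X) :: =a=> u2
  u2 = d.(rec X. b.a.d.X) :: =d=> u3
  u3 = rec X. b.a.d.X :: =b=> u1
Reachable graph of Q (3 states):
  v0 = rec X. b.a.d.X :: =b=> v1
  v1 = a.d.(rec X. b.a.d.X) :: =a=> v2
  v2 = d.(rec X. b.a.d.X) :: =d=> v0
Bisimilarity quotient blocks:
  B0 = {u0, u3, v0}
  B1 = {u1, v1}
  B2 = {u2, v2}
u0 ∈ B0, v0 ∈ B0 → same block

P ~ Q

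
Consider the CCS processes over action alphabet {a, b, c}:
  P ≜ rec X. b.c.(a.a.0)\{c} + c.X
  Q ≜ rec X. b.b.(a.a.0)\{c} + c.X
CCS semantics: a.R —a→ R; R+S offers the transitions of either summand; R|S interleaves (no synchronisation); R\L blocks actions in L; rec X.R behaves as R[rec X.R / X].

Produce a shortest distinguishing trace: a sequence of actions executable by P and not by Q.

P's transition system — 5 states:
  p0 = rec X. b.c.(a.a.0)\{c} + c.X has moves —b→ p1, —c→ p0
  p1 = c.(a.a.0)\{c} has moves —c→ p2
  p2 = (a.a.0)\{c} has moves —a→ p3
  p3 = (a.0)\{c} has moves —a→ p4
  p4 = 0\{c} has moves ·
Q's transition system — 5 states:
  q0 = rec X. b.b.(a.a.0)\{c} + c.X has moves —b→ q1, —c→ q0
  q1 = b.(a.a.0)\{c} has moves —b→ q2
  q2 = (a.a.0)\{c} has moves —a→ q3
  q3 = (a.0)\{c} has moves —a→ q4
  q4 = 0\{c} has moves ·
Trace ⟨bc⟩ through P, begin at {p0}:
  [1] b ⇒ {p1}
  [2] c ⇒ {p2}
  — P admits the full trace.
Trace ⟨bc⟩ through Q, begin at {q0}:
  [1] b ⇒ {q1}
  [2] c ⇒ ∅  — Q cannot continue

bc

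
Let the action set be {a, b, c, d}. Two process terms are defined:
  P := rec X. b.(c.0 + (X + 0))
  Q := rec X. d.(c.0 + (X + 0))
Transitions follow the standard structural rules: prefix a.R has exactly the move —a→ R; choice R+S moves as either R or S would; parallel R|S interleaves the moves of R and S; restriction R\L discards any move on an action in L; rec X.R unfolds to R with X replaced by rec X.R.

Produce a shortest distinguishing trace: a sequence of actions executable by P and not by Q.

b

Reachable graph of P (3 states):
  u0 = rec X. b.(c.0 + (X + 0)) has moves ··b··> u1
  u1 = c.0 + ((rec X. b.(c.0 + (X + 0))) + 0) has moves ··b··> u1, ··c··> u2
  u2 = 0 has moves (no moves)
Reachable graph of Q (3 states):
  v0 = rec X. d.(c.0 + (X + 0)) has moves ··d··> v1
  v1 = c.0 + ((rec X. d.(c.0 + (X + 0))) + 0) has moves ··c··> v2, ··d··> v1
  v2 = 0 has moves (no moves)
Run σ = ⟨b⟩ on P: start {u0}
  after b @ step 1: {u1}
  — P admits the full trace.
Run σ = ⟨b⟩ on Q: start {v0}
  after b @ step 1: ∅ (Q stuck)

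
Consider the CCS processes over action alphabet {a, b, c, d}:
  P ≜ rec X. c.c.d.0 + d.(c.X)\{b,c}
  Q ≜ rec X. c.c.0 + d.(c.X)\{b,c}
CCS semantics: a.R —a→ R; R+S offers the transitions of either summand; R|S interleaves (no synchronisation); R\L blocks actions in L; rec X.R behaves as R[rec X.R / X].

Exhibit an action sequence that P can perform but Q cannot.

Reachable graph of P (5 states):
  s0 = rec X. c.c.d.0 + d.(c.X)\{b,c} | —c→ s1, —d→ s2
  s1 = c.d.0 | —c→ s3
  s2 = (c.(rec X. c.c.d.0 + d.(c.X)\{b,c}))\{b,c} | deadlocked
  s3 = d.0 | —d→ s4
  s4 = 0 | deadlocked
Reachable graph of Q (4 states):
  t0 = rec X. c.c.0 + d.(c.X)\{b,c} | —c→ t1, —d→ t2
  t1 = c.0 | —c→ t3
  t2 = (c.(rec X. c.c.0 + d.(c.X)\{b,c}))\{b,c} | deadlocked
  t3 = 0 | deadlocked
Trace ⟨ccd⟩ through P, begin at {s0}:
  step 1 (c): {s1}
  step 2 (c): {s3}
  step 3 (d): {s4}
  P completes σ.
Trace ⟨ccd⟩ through Q, begin at {t0}:
  step 1 (c): {t1}
  step 2 (c): {t3}
  step 3 (d): ∅ (Q stuck)

ccd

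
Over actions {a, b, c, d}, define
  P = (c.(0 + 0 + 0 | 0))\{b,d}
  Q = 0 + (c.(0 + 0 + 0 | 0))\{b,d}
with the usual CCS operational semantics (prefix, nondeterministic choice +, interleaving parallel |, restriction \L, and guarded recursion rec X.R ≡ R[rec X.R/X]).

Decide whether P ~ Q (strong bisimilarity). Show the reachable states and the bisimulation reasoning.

bisimilar

P's transition system — 2 states:
  s0 = (c.(0 + 0 + 0 | 0))\{b,d} | —c→ s1
  s1 = (0 + 0 + 0 | 0)\{b,d} | ·
Q's transition system — 2 states:
  t0 = 0 + (c.(0 + 0 + 0 | 0))\{b,d} | —c→ t1
  t1 = (0 + 0 + 0 | 0)\{b,d} | ·
Partition-refinement fixed point:
  B0 = {s0, t0}
  B1 = {s1, t1}
s0 ∈ B0, t0 ∈ B0 → same block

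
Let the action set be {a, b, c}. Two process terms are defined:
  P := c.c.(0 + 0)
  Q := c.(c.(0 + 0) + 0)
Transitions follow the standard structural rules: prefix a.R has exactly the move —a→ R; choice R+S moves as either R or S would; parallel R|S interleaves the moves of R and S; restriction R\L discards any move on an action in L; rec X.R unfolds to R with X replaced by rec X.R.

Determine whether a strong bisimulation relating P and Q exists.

LTS(P): 3 reachable states
  u0 = c.c.(0 + 0) | ··c··> u1
  u1 = c.(0 + 0) | ··c··> u2
  u2 = 0 + 0 | deadlocked
LTS(Q): 3 reachable states
  v0 = c.(c.(0 + 0) + 0) | ··c··> v1
  v1 = c.(0 + 0) + 0 | ··c··> v2
  v2 = 0 + 0 | deadlocked
Partition-refinement fixed point:
  B0 = {u0, v0}
  B1 = {u1, v1}
  B2 = {u2, v2}
u0 ∈ B0, v0 ∈ B0 → same block

YES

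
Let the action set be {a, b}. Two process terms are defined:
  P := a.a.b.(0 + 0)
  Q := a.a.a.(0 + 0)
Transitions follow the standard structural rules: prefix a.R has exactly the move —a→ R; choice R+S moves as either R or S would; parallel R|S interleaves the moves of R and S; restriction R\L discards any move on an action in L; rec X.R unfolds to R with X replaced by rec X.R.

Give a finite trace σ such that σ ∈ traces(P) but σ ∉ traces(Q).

aab

Reachable graph of P (4 states):
  p0 = a.a.b.(0 + 0) has moves =a=> p1
  p1 = a.b.(0 + 0) has moves =a=> p2
  p2 = b.(0 + 0) has moves =b=> p3
  p3 = 0 + 0 has moves stopped
Reachable graph of Q (4 states):
  q0 = a.a.a.(0 + 0) has moves =a=> q1
  q1 = a.a.(0 + 0) has moves =a=> q2
  q2 = a.(0 + 0) has moves =a=> q3
  q3 = 0 + 0 has moves stopped
Executing aab from P (initial set {p0}):
  after a @ step 1: {p1}
  after a @ step 2: {p2}
  after b @ step 3: {p3}
  — P admits the full trace.
Executing aab from Q (initial set {q0}):
  after a @ step 1: {q1}
  after a @ step 2: {q2}
  after b @ step 3: no successor for Q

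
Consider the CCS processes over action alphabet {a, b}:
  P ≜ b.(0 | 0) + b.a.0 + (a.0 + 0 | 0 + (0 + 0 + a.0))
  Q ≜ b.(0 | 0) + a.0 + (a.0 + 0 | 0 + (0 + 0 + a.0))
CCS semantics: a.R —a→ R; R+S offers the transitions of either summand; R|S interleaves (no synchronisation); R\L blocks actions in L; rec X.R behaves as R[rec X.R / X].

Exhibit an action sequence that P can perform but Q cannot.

P's transition system — 4 states:
  m0 = b.(0 | 0) + b.a.0 + (a.0 + 0 | 0 + (0 + 0 + a.0)) | =a=> m1, =b=> m2, =b=> m3
  m1 = 0 | ∅
  m2 = 0 | 0 | ∅
  m3 = a.0 | =a=> m1
Q's transition system — 3 states:
  n0 = b.(0 | 0) + a.0 + (a.0 + 0 | 0 + (0 + 0 + a.0)) | =a=> n1, =b=> n2
  n1 = 0 | ∅
  n2 = 0 | 0 | ∅
Run σ = ⟨ba⟩ on P: start {m0}
  step 1 (b): {m2, m3}
  step 2 (a): {m1}
  P completes σ.
Run σ = ⟨ba⟩ on Q: start {n0}
  step 1 (b): {n2}
  step 2 (a): ∅  — Q cannot continue

ba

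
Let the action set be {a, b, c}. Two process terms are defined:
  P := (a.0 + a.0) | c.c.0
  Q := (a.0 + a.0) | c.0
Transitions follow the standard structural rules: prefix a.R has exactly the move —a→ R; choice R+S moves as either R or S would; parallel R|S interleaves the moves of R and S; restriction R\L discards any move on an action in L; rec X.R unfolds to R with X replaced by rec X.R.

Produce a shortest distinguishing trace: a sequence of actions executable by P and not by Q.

cc

LTS(P): 6 reachable states
  s0 = (a.0 + a.0) | c.c.0 has moves --a--▸ s1, --c--▸ s2
  s1 = 0 | c.c.0 has moves --c--▸ s3
  s2 = (a.0 + a.0) | c.0 has moves --a--▸ s3, --c--▸ s4
  s3 = 0 | c.0 has moves --c--▸ s5
  s4 = (a.0 + a.0) | 0 has moves --a--▸ s5
  s5 = 0 | 0 has moves deadlocked
LTS(Q): 4 reachable states
  t0 = (a.0 + a.0) | c.0 has moves --a--▸ t1, --c--▸ t2
  t1 = 0 | c.0 has moves --c--▸ t3
  t2 = (a.0 + a.0) | 0 has moves --a--▸ t3
  t3 = 0 | 0 has moves deadlocked
Trace ⟨cc⟩ through P, begin at {s0}:
  after c @ step 1: {s2}
  after c @ step 2: {s4}
  P completes σ.
Trace ⟨cc⟩ through Q, begin at {t0}:
  after c @ step 1: {t2}
  after c @ step 2: ∅ (Q stuck)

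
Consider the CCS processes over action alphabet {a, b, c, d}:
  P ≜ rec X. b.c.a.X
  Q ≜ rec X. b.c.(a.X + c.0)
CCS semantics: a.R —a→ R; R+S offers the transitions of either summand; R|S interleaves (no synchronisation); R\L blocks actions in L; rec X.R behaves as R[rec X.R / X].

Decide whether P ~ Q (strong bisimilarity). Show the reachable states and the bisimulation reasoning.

NO

LTS(P): 3 reachable states
  u0 = rec X. b.c.a.X | -b-> u1
  u1 = c.a.(rec X. b.c.a.X) | -c-> u2
  u2 = a.(rec X. b.c.a.X) | -a-> u0
LTS(Q): 4 reachable states
  v0 = rec X. b.c.(a.X + c.0) | -b-> v1
  v1 = c.(a.(rec X. b.c.(a.X + c.0)) + c.0) | -c-> v2
  v2 = a.(rec X. b.c.(a.X + c.0)) + c.0 | -a-> v0, -c-> v3
  v3 = 0 | stopped
Coarsest stable partition (strong bisimilarity classes):
  B0 = {u0}
  B1 = {u1}
  B2 = {u2}
  B3 = {v0}
  B4 = {v1}
  B5 = {v2}
  B6 = {v3}
u0 ∈ B0, v0 ∈ B3 → different blocks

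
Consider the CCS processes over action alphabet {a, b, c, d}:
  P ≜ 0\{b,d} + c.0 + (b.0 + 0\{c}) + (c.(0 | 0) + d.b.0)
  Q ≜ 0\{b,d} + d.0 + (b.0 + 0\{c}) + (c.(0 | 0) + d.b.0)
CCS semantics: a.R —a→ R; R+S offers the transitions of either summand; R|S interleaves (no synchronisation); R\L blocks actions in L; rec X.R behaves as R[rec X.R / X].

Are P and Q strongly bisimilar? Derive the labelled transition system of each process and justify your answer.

P's transition system — 4 states:
  u0 = 0\{b,d} + c.0 + (b.0 + 0\{c}) + (c.(0 | 0) + d.b.0) has moves —b→ u1, —c→ u1, —c→ u2, —d→ u3
  u1 = 0 has moves stopped
  u2 = 0 | 0 has moves stopped
  u3 = b.0 has moves —b→ u1
Q's transition system — 4 states:
  v0 = 0\{b,d} + d.0 + (b.0 + 0\{c}) + (c.(0 | 0) + d.b.0) has moves —b→ v1, —c→ v2, —d→ v1, —d→ v3
  v1 = 0 has moves stopped
  v2 = 0 | 0 has moves stopped
  v3 = b.0 has moves —b→ v1
Partition-refinement fixed point:
  B0 = {u0}
  B1 = {u1, u2, v1, v2}
  B2 = {u3, v3}
  B3 = {v0}
u0 ∈ B0, v0 ∈ B3 → different blocks

NO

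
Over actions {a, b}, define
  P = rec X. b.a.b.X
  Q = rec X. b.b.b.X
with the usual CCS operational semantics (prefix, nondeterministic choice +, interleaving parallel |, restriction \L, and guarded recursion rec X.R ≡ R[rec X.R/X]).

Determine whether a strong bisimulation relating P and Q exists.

Reachable graph of P (3 states):
  p0 = rec X. b.a.b.X → -b-> p1
  p1 = a.b.(rec X. b.a.b.X) → -a-> p2
  p2 = b.(rec X. b.a.b.X) → -b-> p0
Reachable graph of Q (3 states):
  q0 = rec X. b.b.b.X → -b-> q1
  q1 = b.b.(rec X. b.b.b.X) → -b-> q2
  q2 = b.(rec X. b.b.b.X) → -b-> q0
Bisimilarity quotient blocks:
  B0 = {p0}
  B1 = {p1}
  B2 = {p2}
  B3 = {q0, q1, q2}
p0 ∈ B0, q0 ∈ B3 → different blocks

NO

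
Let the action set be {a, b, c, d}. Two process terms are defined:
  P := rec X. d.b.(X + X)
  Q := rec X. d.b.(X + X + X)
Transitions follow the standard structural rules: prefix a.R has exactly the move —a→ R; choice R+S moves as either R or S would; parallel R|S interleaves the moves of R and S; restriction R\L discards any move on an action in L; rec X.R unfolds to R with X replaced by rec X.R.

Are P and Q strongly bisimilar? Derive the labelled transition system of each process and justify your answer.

bisimilar

LTS(P): 3 reachable states
  s0 = rec X. d.b.(X + X) | ··d··> s1
  s1 = b.((rec X. d.b.(X + X)) + (rec X. d.b.(X + X))) | ··b··> s2
  s2 = (rec X. d.b.(X + X)) + (rec X. d.b.(X + X)) | ··d··> s1
LTS(Q): 3 reachable states
  t0 = rec X. d.b.(X + X + X) | ··d··> t1
  t1 = b.((rec X. d.b.(X + X + X)) + (rec X. d.b.(X + X + X)) + (rec X. d.b.(X + X + X))) | ··b··> t2
  t2 = (rec X. d.b.(X + X + X)) + (rec X. d.b.(X + X + X)) + (rec X. d.b.(X + X + X)) | ··d··> t1
Coarsest stable partition (strong bisimilarity classes):
  B0 = {s0, s2, t0, t2}
  B1 = {s1, t1}
s0 ∈ B0, t0 ∈ B0 → same block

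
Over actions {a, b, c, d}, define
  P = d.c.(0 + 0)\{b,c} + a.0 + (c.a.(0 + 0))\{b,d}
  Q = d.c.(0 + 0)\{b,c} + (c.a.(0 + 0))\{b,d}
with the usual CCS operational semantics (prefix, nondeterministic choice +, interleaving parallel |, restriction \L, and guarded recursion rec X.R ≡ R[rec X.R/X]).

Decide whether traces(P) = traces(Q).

LTS(P): 6 reachable states
  m0 = d.c.(0 + 0)\{b,c} + a.0 + (c.a.(0 + 0))\{b,d} :: ··a··> m1, ··c··> m2, ··d··> m3
  m1 = 0 :: deadlocked
  m2 = (a.(0 + 0))\{b,d} :: ··a··> m4
  m3 = c.(0 + 0)\{b,c} :: ··c··> m5
  m4 = (0 + 0)\{b,d} :: deadlocked
  m5 = (0 + 0)\{b,c} :: deadlocked
LTS(Q): 5 reachable states
  n0 = d.c.(0 + 0)\{b,c} + (c.a.(0 + 0))\{b,d} :: ··c··> n1, ··d··> n2
  n1 = (a.(0 + 0))\{b,d} :: ··a··> n3
  n2 = c.(0 + 0)\{b,c} :: ··c··> n4
  n3 = (0 + 0)\{b,d} :: deadlocked
  n4 = (0 + 0)\{b,c} :: deadlocked
Executing a from P (initial set {m0}):
  after a @ step 1: {m1}
  P completes σ.
Executing a from Q (initial set {n0}):
  after a @ step 1: no successor for Q

trace-distinct — witness ⟨a⟩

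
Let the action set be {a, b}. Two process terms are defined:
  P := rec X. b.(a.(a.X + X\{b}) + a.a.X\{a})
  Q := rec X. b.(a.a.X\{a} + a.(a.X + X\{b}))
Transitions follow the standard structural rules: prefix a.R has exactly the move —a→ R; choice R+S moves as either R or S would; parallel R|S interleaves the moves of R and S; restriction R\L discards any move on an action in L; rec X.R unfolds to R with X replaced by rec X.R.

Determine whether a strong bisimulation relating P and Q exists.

P ~ Q

LTS(P): 6 reachable states
  s0 = rec X. b.(a.(a.X + X\{b}) + a.a.X\{a}) has moves -b-> s1
  s1 = a.(a.(rec X. b.(a.(a.X + X\{b}) + a.a.X\{a})) + (rec X. b.(a.(a.X + X\{b}) + a.a.X\{a}))\{b}) + a.a.(rec X. b.(a.(a.X + X\{b}) + a.a.X\{a}))\{a} has moves -a-> s2, -a-> s3
  s2 = a.(rec X. b.(a.(a.X + X\{b}) + a.a.X\{a})) + (rec X. b.(a.(a.X + X\{b}) + a.a.X\{a}))\{b} has moves -a-> s0
  s3 = a.(rec X. b.(a.(a.X + X\{b}) + a.a.X\{a}))\{a} has moves -a-> s4
  s4 = (rec X. b.(a.(a.X + X\{b}) + a.a.X\{a}))\{a} has moves -b-> s5
  s5 = (a.(a.(rec X. b.(a.(a.X + X\{b}) + a.a.X\{a})) + (rec X. b.(a.(a.X + X\{b}) + a.a.X\{a}))\{b}) + a.a.(rec X. b.(a.(a.X + X\{b}) + a.a.X\{a}))\{a})\{a} has moves ∅
LTS(Q): 6 reachable states
  t0 = rec X. b.(a.a.X\{a} + a.(a.X + X\{b})) has moves -b-> t1
  t1 = a.a.(rec X. b.(a.a.X\{a} + a.(a.X + X\{b})))\{a} + a.(a.(rec X. b.(a.a.X\{a} + a.(a.X + X\{b}))) + (rec X. b.(a.a.X\{a} + a.(a.X + X\{b})))\{b}) has moves -a-> t2, -a-> t3
  t2 = a.(rec X. b.(a.a.X\{a} + a.(a.X + X\{b}))) + (rec X. b.(a.a.X\{a} + a.(a.X + X\{b})))\{b} has moves -a-> t0
  t3 = a.(rec X. b.(a.a.X\{a} + a.(a.X + X\{b})))\{a} has moves -a-> t4
  t4 = (rec X. b.(a.a.X\{a} + a.(a.X + X\{b})))\{a} has moves -b-> t5
  t5 = (a.a.(rec X. b.(a.a.X\{a} + a.(a.X + X\{b})))\{a} + a.(a.(rec X. b.(a.a.X\{a} + a.(a.X + X\{b}))) + (rec X. b.(a.a.X\{a} + a.(a.X + X\{b})))\{b}))\{a} has moves ∅
Bisimilarity quotient blocks:
  B0 = {s0, t0}
  B1 = {s1, t1}
  B2 = {s3, t3}
  B3 = {s4, t4}
  B4 = {s5, t5}
  B5 = {s2, t2}
s0 ∈ B0, t0 ∈ B0 → same block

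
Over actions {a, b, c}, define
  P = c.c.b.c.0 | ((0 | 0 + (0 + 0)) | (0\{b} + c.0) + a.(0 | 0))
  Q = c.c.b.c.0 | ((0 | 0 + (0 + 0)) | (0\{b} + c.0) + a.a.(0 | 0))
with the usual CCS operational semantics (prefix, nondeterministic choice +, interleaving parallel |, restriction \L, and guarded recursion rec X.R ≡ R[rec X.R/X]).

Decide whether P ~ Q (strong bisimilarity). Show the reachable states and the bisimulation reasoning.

NO

LTS(P): 15 reachable states
  p0 = c.c.b.c.0 | ((0 | 0 + (0 + 0)) | (0\{b} + c.0) + a.(0 | 0)) → -a-> p1, -c-> p2, -c-> p3
  p1 = c.c.b.c.0 | (0 | 0) → -c-> p4
  p2 = c.b.c.0 | ((0 | 0 + (0 + 0)) | (0\{b} + c.0) + a.(0 | 0)) → -a-> p4, -c-> p5, -c-> p6
  p3 = c.c.b.c.0 | ((0 | 0 + (0 + 0)) | 0) → -c-> p6
  p4 = c.b.c.0 | (0 | 0) → -c-> p7
  p5 = b.c.0 | ((0 | 0 + (0 + 0)) | (0\{b} + c.0) + a.(0 | 0)) → -a-> p7, -b-> p8, -c-> p9
  p6 = c.b.c.0 | ((0 | 0 + (0 + 0)) | 0) → -c-> p9
  p7 = b.c.0 | (0 | 0) → -b-> p10
  p8 = c.0 | ((0 | 0 + (0 + 0)) | (0\{b} + c.0) + a.(0 | 0)) → -a-> p10, -c-> p11, -c-> p12
  p9 = b.c.0 | ((0 | 0 + (0 + 0)) | 0) → -b-> p12
  p10 = c.0 | (0 | 0) → -c-> p13
  p11 = 0 | ((0 | 0 + (0 + 0)) | (0\{b} + c.0) + a.(0 | 0)) → -a-> p13, -c-> p14
  p12 = c.0 | ((0 | 0 + (0 + 0)) | 0) → -c-> p14
  p13 = 0 | (0 | 0) → ·
  p14 = 0 | ((0 | 0 + (0 + 0)) | 0) → ·
LTS(Q): 20 reachable states
  q0 = c.c.b.c.0 | ((0 | 0 + (0 + 0)) | (0\{b} + c.0) + a.a.(0 | 0)) → -a-> q1, -c-> q2, -c-> q3
  q1 = c.c.b.c.0 | a.(0 | 0) → -a-> q4, -c-> q5
  q2 = c.b.c.0 | ((0 | 0 + (0 + 0)) | (0\{b} + c.0) + a.a.(0 | 0)) → -a-> q5, -c-> q6, -c-> q7
  q3 = c.c.b.c.0 | ((0 | 0 + (0 + 0)) | 0) → -c-> q7
  q4 = c.c.b.c.0 | (0 | 0) → -c-> q8
  q5 = c.b.c.0 | a.(0 | 0) → -a-> q8, -c-> q9
  q6 = b.c.0 | ((0 | 0 + (0 + 0)) | (0\{b} + c.0) + a.a.(0 | 0)) → -a-> q9, -b-> q10, -c-> q11
  q7 = c.b.c.0 | ((0 | 0 + (0 + 0)) | 0) → -c-> q11
  q8 = c.b.c.0 | (0 | 0) → -c-> q12
  q9 = b.c.0 | a.(0 | 0) → -a-> q12, -b-> q13
  q10 = c.0 | ((0 | 0 + (0 + 0)) | (0\{b} + c.0) + a.a.(0 | 0)) → -a-> q13, -c-> q14, -c-> q15
  q11 = b.c.0 | ((0 | 0 + (0 + 0)) | 0) → -b-> q15
  q12 = b.c.0 | (0 | 0) → -b-> q16
  q13 = c.0 | a.(0 | 0) → -a-> q16, -c-> q17
  q14 = 0 | ((0 | 0 + (0 + 0)) | (0\{b} + c.0) + a.a.(0 | 0)) → -a-> q17, -c-> q18
  q15 = c.0 | ((0 | 0 + (0 + 0)) | 0) → -c-> q18
  q16 = c.0 | (0 | 0) → -c-> q19
  q17 = 0 | a.(0 | 0) → -a-> q19
  q18 = 0 | ((0 | 0 + (0 + 0)) | 0) → ·
  q19 = 0 | (0 | 0) → ·
Coarsest stable partition (strong bisimilarity classes):
  B0 = {p0}
  B1 = {p2}
  B2 = {p4, p6, q7, q8}
  B3 = {p7, p9, q11, q12}
  B4 = {p10, p12, q15, q16}
  B5 = {p13, p14, q18, q19}
  B6 = {p5}
  B7 = {p8}
  B8 = {p11}
  B9 = {p1, p3, q3, q4}
  B10 = {q0}
  B11 = {q2}
  B12 = {q5}
  B13 = {q9}
  B14 = {q13}
  B15 = {q17}
  B16 = {q6}
  B17 = {q10}
  B18 = {q14}
  B19 = {q1}
p0 ∈ B0, q0 ∈ B10 → different blocks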